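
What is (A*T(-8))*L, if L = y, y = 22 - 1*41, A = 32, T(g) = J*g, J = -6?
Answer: -29184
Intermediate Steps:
T(g) = -6*g
y = -19 (y = 22 - 41 = -19)
L = -19
(A*T(-8))*L = (32*(-6*(-8)))*(-19) = (32*48)*(-19) = 1536*(-19) = -29184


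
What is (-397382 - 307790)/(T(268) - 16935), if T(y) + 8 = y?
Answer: 705172/16675 ≈ 42.289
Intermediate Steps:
T(y) = -8 + y
(-397382 - 307790)/(T(268) - 16935) = (-397382 - 307790)/((-8 + 268) - 16935) = -705172/(260 - 16935) = -705172/(-16675) = -705172*(-1/16675) = 705172/16675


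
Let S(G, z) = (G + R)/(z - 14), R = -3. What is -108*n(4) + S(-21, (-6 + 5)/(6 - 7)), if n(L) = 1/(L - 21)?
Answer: 1812/221 ≈ 8.1991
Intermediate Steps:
S(G, z) = (-3 + G)/(-14 + z) (S(G, z) = (G - 3)/(z - 14) = (-3 + G)/(-14 + z))
n(L) = 1/(-21 + L)
-108*n(4) + S(-21, (-6 + 5)/(6 - 7)) = -108/(-21 + 4) + (-3 - 21)/(-14 + (-6 + 5)/(6 - 7)) = -108/(-17) - 24/(-14 - 1/(-1)) = -108*(-1/17) - 24/(-14 - 1*(-1)) = 108/17 - 24/(-14 + 1) = 108/17 - 24/(-13) = 108/17 - 1/13*(-24) = 108/17 + 24/13 = 1812/221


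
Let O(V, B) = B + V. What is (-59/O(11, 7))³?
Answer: -205379/5832 ≈ -35.216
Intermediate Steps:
(-59/O(11, 7))³ = (-59/(7 + 11))³ = (-59/18)³ = -205379/5832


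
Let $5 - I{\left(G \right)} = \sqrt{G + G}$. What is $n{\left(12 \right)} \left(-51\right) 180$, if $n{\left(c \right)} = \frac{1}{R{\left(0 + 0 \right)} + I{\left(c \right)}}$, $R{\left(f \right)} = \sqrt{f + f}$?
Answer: $-45900 - 18360 \sqrt{6} \approx -90873.0$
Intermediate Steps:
$I{\left(G \right)} = 5 - \sqrt{2} \sqrt{G}$ ($I{\left(G \right)} = 5 - \sqrt{G + G} = 5 - \sqrt{2 G} = 5 - \sqrt{2} \sqrt{G}$)
$R{\left(f \right)} = \sqrt{2} \sqrt{f}$ ($R{\left(f \right)} = \sqrt{2 f} = \sqrt{2} \sqrt{f}$)
$n{\left(c \right)} = \frac{1}{5 - \sqrt{2} \sqrt{c}}$ ($n{\left(c \right)} = \frac{1}{\sqrt{2} \sqrt{0 + 0} - \left(-5 + \sqrt{2} \sqrt{c}\right)} = \frac{1}{\sqrt{2} \sqrt{0} - \left(-5 + \sqrt{2} \sqrt{c}\right)} = \frac{1}{\sqrt{2} \cdot 0 - \left(-5 + \sqrt{2} \sqrt{c}\right)} = \frac{1}{0 - \left(-5 + \sqrt{2} \sqrt{c}\right)} = \frac{1}{5 - \sqrt{2} \sqrt{c}}$)
$n{\left(12 \right)} \left(-51\right) 180 = \frac{1}{5 - \sqrt{2} \sqrt{12}} \left(-51\right) 180 = \frac{1}{5 - \sqrt{2} \cdot 2 \sqrt{3}} \left(-51\right) 180 = \frac{1}{5 - 2 \sqrt{6}} \left(-51\right) 180 = - \frac{51}{5 - 2 \sqrt{6}} \cdot 180 = - \frac{9180}{5 - 2 \sqrt{6}}$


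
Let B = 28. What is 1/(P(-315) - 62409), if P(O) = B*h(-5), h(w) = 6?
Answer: -1/62241 ≈ -1.6067e-5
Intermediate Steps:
P(O) = 168 (P(O) = 28*6 = 168)
1/(P(-315) - 62409) = 1/(168 - 62409) = 1/(-62241) = -1/62241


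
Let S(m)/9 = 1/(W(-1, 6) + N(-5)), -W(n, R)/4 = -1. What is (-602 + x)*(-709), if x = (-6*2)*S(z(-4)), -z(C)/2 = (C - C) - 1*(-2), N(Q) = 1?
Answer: 2210662/5 ≈ 4.4213e+5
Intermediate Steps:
z(C) = -4 (z(C) = -2*((C - C) - 1*(-2)) = -2*(0 + 2) = -2*2 = -4)
W(n, R) = 4 (W(n, R) = -4*(-1) = 4)
S(m) = 9/5 (S(m) = 9/(4 + 1) = 9/5)
x = -108/5 (x = -6*2*(9/5) = -12*9/5 = -108/5 ≈ -21.600)
(-602 + x)*(-709) = (-602 - 108/5)*(-709) = -3118/5*(-709) = 2210662/5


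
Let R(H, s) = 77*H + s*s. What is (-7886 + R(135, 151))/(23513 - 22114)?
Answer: 25310/1399 ≈ 18.091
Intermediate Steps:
R(H, s) = s² + 77*H (R(H, s) = 77*H + s² = s² + 77*H)
(-7886 + R(135, 151))/(23513 - 22114) = (-7886 + (151² + 77*135))/(23513 - 22114) = (-7886 + (22801 + 10395))/1399 = (-7886 + 33196)*(1/1399) = 25310*(1/1399) = 25310/1399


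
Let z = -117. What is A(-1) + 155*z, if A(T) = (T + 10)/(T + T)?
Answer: -36279/2 ≈ -18140.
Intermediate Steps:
A(T) = (10 + T)/(2*T) (A(T) = (10 + T)/((2*T)) = (10 + T)*(1/(2*T)) = (10 + T)/(2*T))
A(-1) + 155*z = (½)*(10 - 1)/(-1) + 155*(-117) = (½)*(-1)*9 - 18135 = -9/2 - 18135 = -36279/2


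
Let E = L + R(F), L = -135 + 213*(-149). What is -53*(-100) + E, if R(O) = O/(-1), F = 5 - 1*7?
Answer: -26570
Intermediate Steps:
F = -2 (F = 5 - 7 = -2)
R(O) = -O (R(O) = O*(-1) = -O)
L = -31872 (L = -135 - 31737 = -31872)
E = -31870 (E = -31872 - 1*(-2) = -31872 + 2 = -31870)
-53*(-100) + E = -53*(-100) - 31870 = 5300 - 31870 = -26570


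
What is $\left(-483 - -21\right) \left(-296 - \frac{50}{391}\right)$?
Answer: $\frac{53493132}{391} \approx 1.3681 \cdot 10^{5}$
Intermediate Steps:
$\left(-483 - -21\right) \left(-296 - \frac{50}{391}\right) = \left(-483 + \left(-124 + 145\right)\right) \left(-296 - \frac{50}{391}\right) = \left(-483 + 21\right) \left(-296 - \frac{50}{391}\right) = \left(-462\right) \left(- \frac{115786}{391}\right) = \frac{53493132}{391}$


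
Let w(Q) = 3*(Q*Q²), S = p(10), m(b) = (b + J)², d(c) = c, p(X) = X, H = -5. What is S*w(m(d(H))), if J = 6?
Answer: 30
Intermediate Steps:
m(b) = (6 + b)² (m(b) = (b + 6)² = (6 + b)²)
S = 10
w(Q) = 3*Q³
S*w(m(d(H))) = 10*(3*((6 - 5)²)³) = 10*(3*(1²)³) = 10*(3*1³) = 10*(3*1) = 10*3 = 30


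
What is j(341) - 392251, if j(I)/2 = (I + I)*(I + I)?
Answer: 537997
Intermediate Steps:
j(I) = 8*I² (j(I) = 2*((I + I)*(I + I)) = 2*((2*I)*(2*I)) = 2*(4*I²) = 8*I²)
j(341) - 392251 = 8*341² - 392251 = 8*116281 - 392251 = 930248 - 392251 = 537997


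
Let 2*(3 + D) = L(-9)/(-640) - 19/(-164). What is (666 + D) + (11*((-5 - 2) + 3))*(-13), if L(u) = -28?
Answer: 16204247/13120 ≈ 1235.1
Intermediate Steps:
D = -38313/13120 (D = -3 + (-28/(-640) - 19/(-164))/2 = -3 + (-28*(-1/640) - 19*(-1/164))/2 = -3 + (7/160 + 19/164)/2 = -3 + (1/2)*(1047/6560) = -3 + 1047/13120 = -38313/13120 ≈ -2.9202)
(666 + D) + (11*((-5 - 2) + 3))*(-13) = (666 - 38313/13120) + (11*((-5 - 2) + 3))*(-13) = 8699607/13120 + (11*(-7 + 3))*(-13) = 8699607/13120 + (11*(-4))*(-13) = 8699607/13120 - 44*(-13) = 8699607/13120 + 572 = 16204247/13120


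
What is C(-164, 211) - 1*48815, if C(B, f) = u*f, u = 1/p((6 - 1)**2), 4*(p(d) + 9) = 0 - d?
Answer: -2978559/61 ≈ -48829.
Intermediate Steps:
p(d) = -9 - d/4 (p(d) = -9 + (0 - d)/4 = -9 + (-d)/4 = -9 - d/4)
u = -4/61 (u = 1/(-9 - (6 - 1)**2/4) = 1/(-9 - 1/4*5**2) = 1/(-9 - 1/4*25) = 1/(-9 - 25/4) = 1/(-61/4) = -4/61 ≈ -0.065574)
C(B, f) = -4*f/61
C(-164, 211) - 1*48815 = -4/61*211 - 1*48815 = -844/61 - 48815 = -2978559/61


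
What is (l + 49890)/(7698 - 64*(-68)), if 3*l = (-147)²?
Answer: 57093/12050 ≈ 4.7380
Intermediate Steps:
l = 7203 (l = (⅓)*(-147)² = (⅓)*21609 = 7203)
(l + 49890)/(7698 - 64*(-68)) = (7203 + 49890)/(7698 - 64*(-68)) = 57093/(7698 + 4352) = 57093/12050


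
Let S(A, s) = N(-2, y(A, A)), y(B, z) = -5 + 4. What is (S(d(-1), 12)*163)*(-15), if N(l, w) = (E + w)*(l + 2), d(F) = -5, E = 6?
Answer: 0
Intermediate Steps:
y(B, z) = -1
N(l, w) = (2 + l)*(6 + w) (N(l, w) = (6 + w)*(l + 2) = (6 + w)*(2 + l) = (2 + l)*(6 + w))
S(A, s) = 0 (S(A, s) = 12 + 2*(-1) + 6*(-2) - 2*(-1) = 12 - 2 - 12 + 2 = 0)
(S(d(-1), 12)*163)*(-15) = (0*163)*(-15) = 0*(-15) = 0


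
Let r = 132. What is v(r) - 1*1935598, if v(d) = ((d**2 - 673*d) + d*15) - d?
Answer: -2005162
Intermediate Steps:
v(d) = d**2 - 659*d (v(d) = ((d**2 - 673*d) + 15*d) - d = (d**2 - 658*d) - d = d**2 - 659*d)
v(r) - 1*1935598 = 132*(-659 + 132) - 1*1935598 = 132*(-527) - 1935598 = -69564 - 1935598 = -2005162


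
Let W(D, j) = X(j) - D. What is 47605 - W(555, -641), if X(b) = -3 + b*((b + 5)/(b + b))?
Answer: 48481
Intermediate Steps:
X(b) = -½ + b/2 (X(b) = -3 + b*((5 + b)/((2*b))) = -3 + b*((5 + b)*(1/(2*b))) = -3 + b*((5 + b)/(2*b)) = -3 + (5/2 + b/2) = -½ + b/2)
W(D, j) = -½ + j/2 - D (W(D, j) = (-½ + j/2) - D = -½ + j/2 - D)
47605 - W(555, -641) = 47605 - (-½ + (½)*(-641) - 1*555) = 47605 - (-½ - 641/2 - 555) = 47605 - 1*(-876) = 47605 + 876 = 48481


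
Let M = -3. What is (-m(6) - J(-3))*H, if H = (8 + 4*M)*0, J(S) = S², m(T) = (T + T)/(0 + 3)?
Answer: 0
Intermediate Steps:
m(T) = 2*T/3 (m(T) = (2*T)/3 = (2*T)*(⅓) = 2*T/3)
H = 0 (H = (8 + 4*(-3))*0 = (8 - 12)*0 = -4*0 = 0)
(-m(6) - J(-3))*H = (-2*6/3 - 1*(-3)²)*0 = (-1*4 - 1*9)*0 = (-4 - 9)*0 = -13*0 = 0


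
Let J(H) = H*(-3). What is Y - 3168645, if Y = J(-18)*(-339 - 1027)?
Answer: -3242409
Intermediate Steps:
J(H) = -3*H
Y = -73764 (Y = (-3*(-18))*(-339 - 1027) = 54*(-1366) = -73764)
Y - 3168645 = -73764 - 3168645 = -3242409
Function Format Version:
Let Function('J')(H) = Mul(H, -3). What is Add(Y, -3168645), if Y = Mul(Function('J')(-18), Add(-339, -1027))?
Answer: -3242409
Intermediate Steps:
Function('J')(H) = Mul(-3, H)
Y = -73764 (Y = Mul(Mul(-3, -18), Add(-339, -1027)) = Mul(54, -1366) = -73764)
Add(Y, -3168645) = Add(-73764, -3168645) = -3242409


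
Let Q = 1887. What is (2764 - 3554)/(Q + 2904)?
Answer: -790/4791 ≈ -0.16489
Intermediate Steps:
(2764 - 3554)/(Q + 2904) = (2764 - 3554)/(1887 + 2904) = -790/4791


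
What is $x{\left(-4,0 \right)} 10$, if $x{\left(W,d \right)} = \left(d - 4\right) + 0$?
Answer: $-40$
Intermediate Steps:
$x{\left(W,d \right)} = -4 + d$ ($x{\left(W,d \right)} = \left(-4 + d\right) + 0 = -4 + d$)
$x{\left(-4,0 \right)} 10 = \left(-4 + 0\right) 10 = \left(-4\right) 10 = -40$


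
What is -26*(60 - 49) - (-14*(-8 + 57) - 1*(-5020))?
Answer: -4620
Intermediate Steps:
-26*(60 - 49) - (-14*(-8 + 57) - 1*(-5020)) = -26*11 - (-14*49 + 5020) = -286 - (-686 + 5020) = -286 - 1*4334 = -286 - 4334 = -4620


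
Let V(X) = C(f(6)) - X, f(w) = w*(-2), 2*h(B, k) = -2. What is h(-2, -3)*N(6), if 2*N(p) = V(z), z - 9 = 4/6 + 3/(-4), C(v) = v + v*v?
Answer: -1477/24 ≈ -61.542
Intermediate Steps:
h(B, k) = -1 (h(B, k) = (½)*(-2) = -1)
f(w) = -2*w
C(v) = v + v²
z = 107/12 (z = 9 + (4/6 + 3/(-4)) = 9 + (4*(⅙) + 3*(-¼)) = 9 + (⅔ - ¾) = 9 - 1/12 = 107/12 ≈ 8.9167)
V(X) = 132 - X (V(X) = (-2*6)*(1 - 2*6) - X = -12*(1 - 12) - X = -12*(-11) - X = 132 - X)
N(p) = 1477/24 (N(p) = (132 - 1*107/12)/2 = (132 - 107/12)/2 = (½)*(1477/12) = 1477/24)
h(-2, -3)*N(6) = -1*1477/24 = -1477/24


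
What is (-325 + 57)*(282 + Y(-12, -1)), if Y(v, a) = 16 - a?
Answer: -80132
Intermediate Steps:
(-325 + 57)*(282 + Y(-12, -1)) = (-325 + 57)*(282 + (16 - 1*(-1))) = -268*(282 + (16 + 1)) = -268*(282 + 17) = -268*299 = -80132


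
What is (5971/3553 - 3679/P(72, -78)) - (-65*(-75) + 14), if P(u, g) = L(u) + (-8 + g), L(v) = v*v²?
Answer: -6479839102139/1325844586 ≈ -4887.3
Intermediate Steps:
L(v) = v³
P(u, g) = -8 + g + u³ (P(u, g) = u³ + (-8 + g) = -8 + g + u³)
(5971/3553 - 3679/P(72, -78)) - (-65*(-75) + 14) = (5971/3553 - 3679/(-8 - 78 + 72³)) - (-65*(-75) + 14) = (5971*(1/3553) - 3679/(-8 - 78 + 373248)) - (4875 + 14) = (5971/3553 - 3679/373162) - 1*4889 = (5971/3553 - 3679*1/373162) - 4889 = (5971/3553 - 3679/373162) - 4889 = 2215078815/1325844586 - 4889 = -6479839102139/1325844586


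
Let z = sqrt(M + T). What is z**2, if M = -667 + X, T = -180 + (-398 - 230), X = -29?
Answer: -1504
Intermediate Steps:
T = -808 (T = -180 - 628 = -808)
M = -696 (M = -667 - 29 = -696)
z = 4*I*sqrt(94) (z = sqrt(-696 - 808) = sqrt(-1504) = 4*I*sqrt(94) ≈ 38.781*I)
z**2 = (4*I*sqrt(94))**2 = -1504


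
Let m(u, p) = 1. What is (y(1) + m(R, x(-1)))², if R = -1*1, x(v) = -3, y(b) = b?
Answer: 4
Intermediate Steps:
R = -1
(y(1) + m(R, x(-1)))² = (1 + 1)² = 2² = 4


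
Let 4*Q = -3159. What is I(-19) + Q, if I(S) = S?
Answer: -3235/4 ≈ -808.75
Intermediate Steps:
Q = -3159/4 (Q = (¼)*(-3159) = -3159/4 ≈ -789.75)
I(-19) + Q = -19 - 3159/4 = -3235/4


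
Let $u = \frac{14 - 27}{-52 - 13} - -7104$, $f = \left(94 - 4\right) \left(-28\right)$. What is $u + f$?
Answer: $\frac{22921}{5} \approx 4584.2$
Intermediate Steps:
$f = -2520$ ($f = 90 \left(-28\right) = -2520$)
$u = \frac{35521}{5}$ ($u = - \frac{13}{-65} + 7104 = \left(-13\right) \left(- \frac{1}{65}\right) + 7104 = \frac{1}{5} + 7104 = \frac{35521}{5} \approx 7104.2$)
$u + f = \frac{35521}{5} - 2520 = \frac{22921}{5}$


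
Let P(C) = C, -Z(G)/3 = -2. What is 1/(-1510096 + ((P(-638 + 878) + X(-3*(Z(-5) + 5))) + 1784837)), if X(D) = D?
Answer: 1/274948 ≈ 3.6371e-6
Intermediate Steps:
Z(G) = 6 (Z(G) = -3*(-2) = 6)
1/(-1510096 + ((P(-638 + 878) + X(-3*(Z(-5) + 5))) + 1784837)) = 1/(-1510096 + (((-638 + 878) - 3*(6 + 5)) + 1784837)) = 1/(-1510096 + ((240 - 3*11) + 1784837)) = 1/(-1510096 + ((240 - 33) + 1784837)) = 1/(-1510096 + (207 + 1784837)) = 1/(-1510096 + 1785044) = 1/274948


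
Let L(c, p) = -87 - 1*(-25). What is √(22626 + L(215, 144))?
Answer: 2*√5641 ≈ 150.21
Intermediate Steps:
L(c, p) = -62 (L(c, p) = -87 + 25 = -62)
√(22626 + L(215, 144)) = √(22626 - 62) = √22564 = 2*√5641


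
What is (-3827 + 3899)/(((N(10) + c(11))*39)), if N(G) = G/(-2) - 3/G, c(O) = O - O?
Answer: -240/689 ≈ -0.34833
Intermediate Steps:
c(O) = 0
N(G) = -3/G - G/2 (N(G) = G*(-½) - 3/G = -G/2 - 3/G = -3/G - G/2)
(-3827 + 3899)/(((N(10) + c(11))*39)) = (-3827 + 3899)/((((-3/10 - ½*10) + 0)*39)) = 72/((((-3*⅒ - 5) + 0)*39)) = 72/((((-3/10 - 5) + 0)*39)) = 72/(((-53/10 + 0)*39)) = 72/((-53/10*39)) = 72/(-2067/10) = 72*(-10/2067) = -240/689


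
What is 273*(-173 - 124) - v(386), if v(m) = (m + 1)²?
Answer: -230850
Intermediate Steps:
v(m) = (1 + m)²
273*(-173 - 124) - v(386) = 273*(-173 - 124) - (1 + 386)² = 273*(-297) - 1*387² = -81081 - 1*149769 = -81081 - 149769 = -230850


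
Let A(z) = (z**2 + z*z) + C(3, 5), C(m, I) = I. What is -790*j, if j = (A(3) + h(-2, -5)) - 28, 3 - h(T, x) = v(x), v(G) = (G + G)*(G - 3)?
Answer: 64780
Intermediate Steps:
A(z) = 5 + 2*z**2 (A(z) = (z**2 + z*z) + 5 = (z**2 + z**2) + 5 = 2*z**2 + 5 = 5 + 2*z**2)
v(G) = 2*G*(-3 + G) (v(G) = (2*G)*(-3 + G) = 2*G*(-3 + G))
h(T, x) = 3 - 2*x*(-3 + x)
j = -82 (j = ((5 + 2*3**2) + (3 - 2*(-5)*(-3 - 5))) - 28 = ((5 + 2*9) + (3 - 2*(-5)*(-8))) - 28 = ((5 + 18) + (3 - 80)) - 28 = (23 - 77) - 28 = -54 - 28 = -82)
-790*j = -790*(-82) = 64780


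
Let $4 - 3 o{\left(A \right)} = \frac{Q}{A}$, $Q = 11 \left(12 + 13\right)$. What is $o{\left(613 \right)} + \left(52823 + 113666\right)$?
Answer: $\frac{306175448}{1839} \approx 1.6649 \cdot 10^{5}$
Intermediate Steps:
$Q = 275$ ($Q = 11 \cdot 25 = 275$)
$o{\left(A \right)} = \frac{4}{3} - \frac{275}{3 A}$ ($o{\left(A \right)} = \frac{4}{3} - \frac{275 \frac{1}{A}}{3} = \frac{4}{3} - \frac{275}{3 A}$)
$o{\left(613 \right)} + \left(52823 + 113666\right) = \frac{-275 + 4 \cdot 613}{3 \cdot 613} + \left(52823 + 113666\right) = \frac{1}{3} \cdot \frac{1}{613} \left(-275 + 2452\right) + 166489 = \frac{1}{3} \cdot \frac{1}{613} \cdot 2177 + 166489 = \frac{2177}{1839} + 166489 = \frac{306175448}{1839}$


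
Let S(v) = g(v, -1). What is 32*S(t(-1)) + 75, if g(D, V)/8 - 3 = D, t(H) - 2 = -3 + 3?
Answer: 1355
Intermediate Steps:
t(H) = 2 (t(H) = 2 + (-3 + 3) = 2 + 0 = 2)
g(D, V) = 24 + 8*D
S(v) = 24 + 8*v
32*S(t(-1)) + 75 = 32*(24 + 8*2) + 75 = 32*(24 + 16) + 75 = 32*40 + 75 = 1280 + 75 = 1355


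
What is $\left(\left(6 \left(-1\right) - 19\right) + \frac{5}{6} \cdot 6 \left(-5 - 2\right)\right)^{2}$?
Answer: $3600$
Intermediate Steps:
$\left(\left(6 \left(-1\right) - 19\right) + \frac{5}{6} \cdot 6 \left(-5 - 2\right)\right)^{2} = \left(\left(-6 - 19\right) + 5 \cdot \frac{1}{6} \cdot 6 \left(-5 - 2\right)\right)^{2} = \left(-25 + \frac{5}{6} \cdot 6 \left(-7\right)\right)^{2} = \left(-25 + 5 \left(-7\right)\right)^{2} = \left(-25 - 35\right)^{2} = \left(-60\right)^{2} = 3600$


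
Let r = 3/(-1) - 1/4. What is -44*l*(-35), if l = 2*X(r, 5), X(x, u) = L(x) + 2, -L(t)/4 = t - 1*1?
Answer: 58520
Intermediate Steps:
r = -13/4 (r = 3*(-1) - 1*¼ = -3 - ¼ = -13/4 ≈ -3.2500)
L(t) = 4 - 4*t (L(t) = -4*(t - 1*1) = -4*(t - 1) = -4*(-1 + t) = 4 - 4*t)
X(x, u) = 6 - 4*x (X(x, u) = (4 - 4*x) + 2 = 6 - 4*x)
l = 38 (l = 2*(6 - 4*(-13/4)) = 2*(6 + 13) = 2*19 = 38)
-44*l*(-35) = -44*38*(-35) = -1672*(-35) = 58520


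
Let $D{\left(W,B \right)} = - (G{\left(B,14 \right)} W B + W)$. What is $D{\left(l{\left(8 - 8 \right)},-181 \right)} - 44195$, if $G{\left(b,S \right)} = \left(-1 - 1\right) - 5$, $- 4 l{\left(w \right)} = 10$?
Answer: $-41025$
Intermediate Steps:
$l{\left(w \right)} = - \frac{5}{2}$ ($l{\left(w \right)} = \left(- \frac{1}{4}\right) 10 = - \frac{5}{2}$)
$G{\left(b,S \right)} = -7$ ($G{\left(b,S \right)} = -2 - 5 = -7$)
$D{\left(W,B \right)} = - W + 7 B W$ ($D{\left(W,B \right)} = - (- 7 W B + W) = - (- 7 B W + W) = - (W - 7 B W) = - W + 7 B W$)
$D{\left(l{\left(8 - 8 \right)},-181 \right)} - 44195 = - \frac{5 \left(-1 + 7 \left(-181\right)\right)}{2} - 44195 = - \frac{5 \left(-1 - 1267\right)}{2} - 44195 = \left(- \frac{5}{2}\right) \left(-1268\right) - 44195 = 3170 - 44195 = -41025$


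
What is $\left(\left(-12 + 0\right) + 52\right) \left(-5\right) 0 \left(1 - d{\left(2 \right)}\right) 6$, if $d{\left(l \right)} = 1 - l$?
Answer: $0$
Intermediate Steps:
$\left(\left(-12 + 0\right) + 52\right) \left(-5\right) 0 \left(1 - d{\left(2 \right)}\right) 6 = \left(\left(-12 + 0\right) + 52\right) \left(-5\right) 0 \left(1 - \left(1 - 2\right)\right) 6 = \left(-12 + 52\right) 0 \left(1 - \left(1 - 2\right)\right) 6 = 40 \cdot 0 \left(1 - -1\right) 6 = 40 \cdot 0 \left(1 + 1\right) 6 = 40 \cdot 0 \cdot 2 \cdot 6 = 40 \cdot 0 \cdot 6 = 40 \cdot 0 = 0$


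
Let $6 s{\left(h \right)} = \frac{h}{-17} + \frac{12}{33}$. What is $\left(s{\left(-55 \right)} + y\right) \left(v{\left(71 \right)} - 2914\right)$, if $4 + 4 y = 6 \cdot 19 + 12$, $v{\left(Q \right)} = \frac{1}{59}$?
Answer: $- \frac{2999575475}{33099} \approx -90624.0$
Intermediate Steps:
$v{\left(Q \right)} = \frac{1}{59}$
$s{\left(h \right)} = \frac{2}{33} - \frac{h}{102}$ ($s{\left(h \right)} = \frac{\frac{h}{-17} + \frac{12}{33}}{6} = \frac{h \left(- \frac{1}{17}\right) + 12 \cdot \frac{1}{33}}{6} = \frac{- \frac{h}{17} + \frac{4}{11}}{6} = \frac{\frac{4}{11} - \frac{h}{17}}{6} = \frac{2}{33} - \frac{h}{102}$)
$y = \frac{61}{2}$ ($y = -1 + \frac{6 \cdot 19 + 12}{4} = -1 + \frac{114 + 12}{4} = -1 + \frac{1}{4} \cdot 126 = -1 + \frac{63}{2} = \frac{61}{2} \approx 30.5$)
$\left(s{\left(-55 \right)} + y\right) \left(v{\left(71 \right)} - 2914\right) = \left(\left(\frac{2}{33} - - \frac{55}{102}\right) + \frac{61}{2}\right) \left(\frac{1}{59} - 2914\right) = \left(\left(\frac{2}{33} + \frac{55}{102}\right) + \frac{61}{2}\right) \left(- \frac{171925}{59}\right) = \left(\frac{673}{1122} + \frac{61}{2}\right) \left(- \frac{171925}{59}\right) = \frac{17447}{561} \left(- \frac{171925}{59}\right) = - \frac{2999575475}{33099}$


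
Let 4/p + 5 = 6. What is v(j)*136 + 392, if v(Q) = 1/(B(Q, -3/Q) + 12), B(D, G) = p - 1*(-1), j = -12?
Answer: 400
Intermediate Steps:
p = 4 (p = 4/(-5 + 6) = 4/1 = 4*1 = 4)
B(D, G) = 5 (B(D, G) = 4 - 1*(-1) = 4 + 1 = 5)
v(Q) = 1/17 (v(Q) = 1/(5 + 12) = 1/17)
v(j)*136 + 392 = (1/17)*136 + 392 = 8 + 392 = 400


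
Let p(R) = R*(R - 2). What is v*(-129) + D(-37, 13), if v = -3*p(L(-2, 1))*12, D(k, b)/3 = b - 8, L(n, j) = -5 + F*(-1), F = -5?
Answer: 15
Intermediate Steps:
L(n, j) = 0 (L(n, j) = -5 - 5*(-1) = -5 + 5 = 0)
D(k, b) = -24 + 3*b (D(k, b) = 3*(b - 8) = 3*(-8 + b) = -24 + 3*b)
p(R) = R*(-2 + R)
v = 0 (v = -0*(-2 + 0)*12 = -0*(-2)*12 = -3*0*12 = 0*12 = 0)
v*(-129) + D(-37, 13) = 0*(-129) + (-24 + 3*13) = 0 + (-24 + 39) = 0 + 15 = 15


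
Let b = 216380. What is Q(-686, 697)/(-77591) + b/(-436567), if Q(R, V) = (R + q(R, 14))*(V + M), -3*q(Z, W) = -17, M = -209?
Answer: 384456802796/101621010291 ≈ 3.7832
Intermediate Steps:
q(Z, W) = 17/3 (q(Z, W) = -1/3*(-17) = 17/3)
Q(R, V) = (-209 + V)*(17/3 + R) (Q(R, V) = (R + 17/3)*(V - 209) = (17/3 + R)*(-209 + V) = (-209 + V)*(17/3 + R))
Q(-686, 697)/(-77591) + b/(-436567) = (-3553/3 - 209*(-686) + (17/3)*697 - 686*697)/(-77591) + 216380/(-436567) = (-3553/3 + 143374 + 11849/3 - 478142)*(-1/77591) + 216380*(-1/436567) = -996008/3*(-1/77591) - 216380/436567 = 996008/232773 - 216380/436567 = 384456802796/101621010291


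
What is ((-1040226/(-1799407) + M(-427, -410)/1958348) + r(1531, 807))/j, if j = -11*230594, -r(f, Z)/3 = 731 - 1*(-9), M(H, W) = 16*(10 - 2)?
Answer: 977617895795147/1117300454580012703 ≈ 0.00087498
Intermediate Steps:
M(H, W) = 128 (M(H, W) = 16*8 = 128)
r(f, Z) = -2220 (r(f, Z) = -3*(731 - 1*(-9)) = -3*(731 + 9) = -3*740 = -2220)
j = -2536534
((-1040226/(-1799407) + M(-427, -410)/1958348) + r(1531, 807))/j = ((-1040226/(-1799407) + 128/1958348) - 2220)/(-2536534) = ((-1040226*(-1/1799407) + 128*(1/1958348)) - 2220)*(-1/2536534) = ((1040226/1799407 + 32/489587) - 2220)*(-1/2536534) = (509338707686/880966274909 - 2220)*(-1/2536534) = -1955235791590294/880966274909*(-1/2536534) = 977617895795147/1117300454580012703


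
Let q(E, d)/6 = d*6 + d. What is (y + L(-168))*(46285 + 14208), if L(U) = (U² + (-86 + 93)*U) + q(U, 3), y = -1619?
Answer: 1545898615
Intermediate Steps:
q(E, d) = 42*d (q(E, d) = 6*(d*6 + d) = 6*(6*d + d) = 6*(7*d) = 42*d)
L(U) = 126 + U² + 7*U (L(U) = (U² + (-86 + 93)*U) + 42*3 = (U² + 7*U) + 126 = 126 + U² + 7*U)
(y + L(-168))*(46285 + 14208) = (-1619 + (126 + (-168)² + 7*(-168)))*(46285 + 14208) = (-1619 + (126 + 28224 - 1176))*60493 = (-1619 + 27174)*60493 = 25555*60493 = 1545898615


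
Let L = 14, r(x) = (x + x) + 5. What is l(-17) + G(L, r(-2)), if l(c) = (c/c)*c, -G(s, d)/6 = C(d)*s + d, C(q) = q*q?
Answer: -107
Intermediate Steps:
C(q) = q²
r(x) = 5 + 2*x (r(x) = 2*x + 5 = 5 + 2*x)
G(s, d) = -6*d - 6*s*d² (G(s, d) = -6*(d²*s + d) = -6*(s*d² + d) = -6*(d + s*d²) = -6*d - 6*s*d²)
l(c) = c (l(c) = 1*c = c)
l(-17) + G(L, r(-2)) = -17 + 6*(5 + 2*(-2))*(-1 - 1*(5 + 2*(-2))*14) = -17 + 6*(5 - 4)*(-1 - 1*(5 - 4)*14) = -17 + 6*1*(-1 - 1*1*14) = -17 + 6*1*(-1 - 14) = -17 + 6*1*(-15) = -17 - 90 = -107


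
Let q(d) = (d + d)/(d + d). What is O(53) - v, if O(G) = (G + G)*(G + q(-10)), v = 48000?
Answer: -42276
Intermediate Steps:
q(d) = 1 (q(d) = (2*d)/((2*d)) = (2*d)*(1/(2*d)) = 1)
O(G) = 2*G*(1 + G) (O(G) = (G + G)*(G + 1) = (2*G)*(1 + G) = 2*G*(1 + G))
O(53) - v = 2*53*(1 + 53) - 1*48000 = 2*53*54 - 48000 = 5724 - 48000 = -42276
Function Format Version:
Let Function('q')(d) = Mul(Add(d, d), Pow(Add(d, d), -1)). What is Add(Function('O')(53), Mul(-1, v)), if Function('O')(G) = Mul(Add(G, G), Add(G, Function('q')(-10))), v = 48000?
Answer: -42276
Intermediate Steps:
Function('q')(d) = 1 (Function('q')(d) = Mul(Mul(2, d), Pow(Mul(2, d), -1)) = Mul(Mul(2, d), Mul(Rational(1, 2), Pow(d, -1))) = 1)
Function('O')(G) = Mul(2, G, Add(1, G)) (Function('O')(G) = Mul(Add(G, G), Add(G, 1)) = Mul(Mul(2, G), Add(1, G)) = Mul(2, G, Add(1, G)))
Add(Function('O')(53), Mul(-1, v)) = Add(Mul(2, 53, Add(1, 53)), Mul(-1, 48000)) = Add(Mul(2, 53, 54), -48000) = Add(5724, -48000) = -42276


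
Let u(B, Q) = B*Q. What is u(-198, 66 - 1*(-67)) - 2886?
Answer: -29220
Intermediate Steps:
u(-198, 66 - 1*(-67)) - 2886 = -198*(66 - 1*(-67)) - 2886 = -198*(66 + 67) - 2886 = -198*133 - 2886 = -26334 - 2886 = -29220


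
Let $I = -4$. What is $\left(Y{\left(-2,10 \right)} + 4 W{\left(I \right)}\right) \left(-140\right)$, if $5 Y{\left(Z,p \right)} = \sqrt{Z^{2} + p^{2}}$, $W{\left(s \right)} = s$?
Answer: $2240 - 56 \sqrt{26} \approx 1954.5$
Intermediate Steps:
$Y{\left(Z,p \right)} = \frac{\sqrt{Z^{2} + p^{2}}}{5}$
$\left(Y{\left(-2,10 \right)} + 4 W{\left(I \right)}\right) \left(-140\right) = \left(\frac{\sqrt{\left(-2\right)^{2} + 10^{2}}}{5} + 4 \left(-4\right)\right) \left(-140\right) = \left(\frac{\sqrt{4 + 100}}{5} - 16\right) \left(-140\right) = \left(\frac{\sqrt{104}}{5} - 16\right) \left(-140\right) = \left(\frac{2 \sqrt{26}}{5} - 16\right) \left(-140\right) = \left(-16 + \frac{2 \sqrt{26}}{5}\right) \left(-140\right) = 2240 - 56 \sqrt{26}$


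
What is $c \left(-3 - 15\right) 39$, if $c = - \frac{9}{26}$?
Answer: $243$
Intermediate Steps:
$c = - \frac{9}{26}$ ($c = \left(-9\right) \frac{1}{26} = - \frac{9}{26} \approx -0.34615$)
$c \left(-3 - 15\right) 39 = - \frac{9 \left(-3 - 15\right)}{26} \cdot 39 = \left(- \frac{9}{26}\right) \left(-18\right) 39 = \frac{81}{13} \cdot 39 = 243$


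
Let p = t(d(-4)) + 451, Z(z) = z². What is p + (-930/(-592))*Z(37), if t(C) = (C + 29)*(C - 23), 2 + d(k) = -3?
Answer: 15437/8 ≈ 1929.6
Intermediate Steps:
d(k) = -5 (d(k) = -2 - 3 = -5)
t(C) = (-23 + C)*(29 + C) (t(C) = (29 + C)*(-23 + C) = (-23 + C)*(29 + C))
p = -221 (p = (-667 + (-5)² + 6*(-5)) + 451 = (-667 + 25 - 30) + 451 = -672 + 451 = -221)
p + (-930/(-592))*Z(37) = -221 - 930/(-592)*37² = -221 - 930*(-1/592)*1369 = -221 + (465/296)*1369 = -221 + 17205/8 = 15437/8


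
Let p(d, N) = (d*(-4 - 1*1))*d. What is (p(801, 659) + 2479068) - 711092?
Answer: -1440029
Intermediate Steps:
p(d, N) = -5*d² (p(d, N) = (d*(-4 - 1))*d = (d*(-5))*d = (-5*d)*d = -5*d²)
(p(801, 659) + 2479068) - 711092 = (-5*801² + 2479068) - 711092 = (-5*641601 + 2479068) - 711092 = (-3208005 + 2479068) - 711092 = -728937 - 711092 = -1440029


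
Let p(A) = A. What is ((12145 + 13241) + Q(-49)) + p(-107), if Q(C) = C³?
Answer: -92370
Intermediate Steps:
((12145 + 13241) + Q(-49)) + p(-107) = ((12145 + 13241) + (-49)³) - 107 = (25386 - 117649) - 107 = -92263 - 107 = -92370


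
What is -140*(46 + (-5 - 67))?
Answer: 3640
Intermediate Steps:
-140*(46 + (-5 - 67)) = -140*(46 - 72) = -140*(-26) = 3640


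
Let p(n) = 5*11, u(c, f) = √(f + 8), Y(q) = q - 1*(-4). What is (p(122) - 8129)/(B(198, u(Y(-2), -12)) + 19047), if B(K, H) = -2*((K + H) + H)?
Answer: -150588174/347859865 - 64592*I/347859865 ≈ -0.4329 - 0.00018568*I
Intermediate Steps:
Y(q) = 4 + q (Y(q) = q + 4 = 4 + q)
u(c, f) = √(8 + f)
B(K, H) = -4*H - 2*K (B(K, H) = -2*((H + K) + H) = -2*(K + 2*H) = -4*H - 2*K)
p(n) = 55
(p(122) - 8129)/(B(198, u(Y(-2), -12)) + 19047) = (55 - 8129)/((-4*√(8 - 12) - 2*198) + 19047) = -8074/((-8*I - 396) + 19047) = -8074/((-396 - 8*I) + 19047) = -8074*(18651 + 8*I)/347859865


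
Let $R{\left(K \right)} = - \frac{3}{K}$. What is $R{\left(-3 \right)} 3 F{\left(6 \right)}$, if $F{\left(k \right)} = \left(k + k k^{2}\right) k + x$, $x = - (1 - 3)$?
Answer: $4002$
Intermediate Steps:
$x = 2$ ($x = \left(-1\right) \left(-2\right) = 2$)
$F{\left(k \right)} = 2 + k \left(k + k^{3}\right)$ ($F{\left(k \right)} = \left(k + k k^{2}\right) k + 2 = \left(k + k^{3}\right) k + 2 = k \left(k + k^{3}\right) + 2 = 2 + k \left(k + k^{3}\right)$)
$R{\left(-3 \right)} 3 F{\left(6 \right)} = - \frac{3}{-3} \cdot 3 \left(2 + 6^{2} + 6^{4}\right) = \left(-3\right) \left(- \frac{1}{3}\right) 3 \left(2 + 36 + 1296\right) = 1 \cdot 3 \cdot 1334 = 3 \cdot 1334 = 4002$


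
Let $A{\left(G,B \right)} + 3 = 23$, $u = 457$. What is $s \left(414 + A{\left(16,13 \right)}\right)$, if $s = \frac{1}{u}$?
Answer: $\frac{434}{457} \approx 0.94967$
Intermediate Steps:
$A{\left(G,B \right)} = 20$ ($A{\left(G,B \right)} = -3 + 23 = 20$)
$s = \frac{1}{457} \approx 0.0021882$
$s \left(414 + A{\left(16,13 \right)}\right) = \frac{414 + 20}{457} = \frac{1}{457} \cdot 434 = \frac{434}{457}$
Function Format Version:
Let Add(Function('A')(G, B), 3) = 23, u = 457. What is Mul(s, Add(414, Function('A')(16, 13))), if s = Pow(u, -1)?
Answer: Rational(434, 457) ≈ 0.94967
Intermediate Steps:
Function('A')(G, B) = 20 (Function('A')(G, B) = Add(-3, 23) = 20)
s = Rational(1, 457) (s = Pow(457, -1) = Rational(1, 457) ≈ 0.0021882)
Mul(s, Add(414, Function('A')(16, 13))) = Mul(Rational(1, 457), Add(414, 20)) = Mul(Rational(1, 457), 434) = Rational(434, 457)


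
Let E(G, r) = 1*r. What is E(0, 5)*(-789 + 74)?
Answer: -3575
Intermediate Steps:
E(G, r) = r
E(0, 5)*(-789 + 74) = 5*(-789 + 74) = 5*(-715) = -3575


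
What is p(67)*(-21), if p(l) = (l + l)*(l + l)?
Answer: -377076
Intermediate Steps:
p(l) = 4*l² (p(l) = (2*l)*(2*l) = 4*l²)
p(67)*(-21) = (4*67²)*(-21) = (4*4489)*(-21) = 17956*(-21) = -377076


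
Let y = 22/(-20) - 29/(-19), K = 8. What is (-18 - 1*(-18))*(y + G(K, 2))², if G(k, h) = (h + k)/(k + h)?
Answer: 0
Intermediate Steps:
G(k, h) = 1 (G(k, h) = (h + k)/(h + k) = 1)
y = 81/190 (y = 22*(-1/20) - 29*(-1/19) = -11/10 + 29/19 = 81/190 ≈ 0.42632)
(-18 - 1*(-18))*(y + G(K, 2))² = (-18 - 1*(-18))*(81/190 + 1)² = (-18 + 18)*(271/190)² = 0*(73441/36100) = 0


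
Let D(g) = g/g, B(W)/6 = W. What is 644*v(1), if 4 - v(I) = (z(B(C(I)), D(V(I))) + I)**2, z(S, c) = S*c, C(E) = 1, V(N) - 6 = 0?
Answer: -28980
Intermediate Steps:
V(N) = 6 (V(N) = 6 + 0 = 6)
B(W) = 6*W
D(g) = 1
v(I) = 4 - (6 + I)**2 (v(I) = 4 - ((6*1)*1 + I)**2 = 4 - (6*1 + I)**2 = 4 - (6 + I)**2)
644*v(1) = 644*(4 - (6 + 1)**2) = 644*(4 - 1*7**2) = 644*(4 - 1*49) = 644*(4 - 49) = 644*(-45) = -28980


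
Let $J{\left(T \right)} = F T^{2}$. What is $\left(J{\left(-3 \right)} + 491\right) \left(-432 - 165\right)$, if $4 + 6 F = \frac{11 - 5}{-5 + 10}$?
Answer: $- \frac{1453098}{5} \approx -2.9062 \cdot 10^{5}$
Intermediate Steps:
$F = - \frac{7}{15}$ ($F = - \frac{2}{3} + \frac{\left(11 - 5\right) \frac{1}{-5 + 10}}{6} = - \frac{2}{3} + \frac{6 \cdot \frac{1}{5}}{6} = - \frac{2}{3} + \frac{1}{6} \cdot \frac{6}{5} = - \frac{2}{3} + \frac{1}{5} = - \frac{7}{15} \approx -0.46667$)
$J{\left(T \right)} = - \frac{7 T^{2}}{15}$
$\left(J{\left(-3 \right)} + 491\right) \left(-432 - 165\right) = \left(- \frac{7 \left(-3\right)^{2}}{15} + 491\right) \left(-432 - 165\right) = \left(\left(- \frac{7}{15}\right) 9 + 491\right) \left(-597\right) = \left(- \frac{21}{5} + 491\right) \left(-597\right) = \frac{2434}{5} \left(-597\right) = - \frac{1453098}{5}$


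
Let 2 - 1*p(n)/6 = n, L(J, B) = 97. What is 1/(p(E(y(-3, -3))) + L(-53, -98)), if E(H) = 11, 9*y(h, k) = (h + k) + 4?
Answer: 1/43 ≈ 0.023256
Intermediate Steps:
y(h, k) = 4/9 + h/9 + k/9 (y(h, k) = ((h + k) + 4)/9 = (4 + h + k)/9 = 4/9 + h/9 + k/9)
p(n) = 12 - 6*n
1/(p(E(y(-3, -3))) + L(-53, -98)) = 1/((12 - 6*11) + 97) = 1/((12 - 66) + 97) = 1/(-54 + 97) = 1/43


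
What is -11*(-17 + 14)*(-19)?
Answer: -627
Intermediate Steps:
-11*(-17 + 14)*(-19) = -11*(-3)*(-19) = 33*(-19) = -627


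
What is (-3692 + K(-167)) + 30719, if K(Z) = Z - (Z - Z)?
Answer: 26860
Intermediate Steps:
K(Z) = Z (K(Z) = Z - 1*0 = Z + 0 = Z)
(-3692 + K(-167)) + 30719 = (-3692 - 167) + 30719 = -3859 + 30719 = 26860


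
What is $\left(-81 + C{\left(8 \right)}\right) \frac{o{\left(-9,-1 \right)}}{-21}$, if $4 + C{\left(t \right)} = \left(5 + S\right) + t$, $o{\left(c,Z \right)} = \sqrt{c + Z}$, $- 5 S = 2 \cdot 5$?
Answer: $\frac{74 i \sqrt{10}}{21} \approx 11.143 i$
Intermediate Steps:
$S = -2$ ($S = - \frac{2 \cdot 5}{5} = \left(- \frac{1}{5}\right) 10 = -2$)
$o{\left(c,Z \right)} = \sqrt{Z + c}$
$C{\left(t \right)} = -1 + t$ ($C{\left(t \right)} = -4 + \left(\left(5 - 2\right) + t\right) = -4 + \left(3 + t\right) = -1 + t$)
$\left(-81 + C{\left(8 \right)}\right) \frac{o{\left(-9,-1 \right)}}{-21} = \left(-81 + \left(-1 + 8\right)\right) \frac{\sqrt{-1 - 9}}{-21} = \left(-81 + 7\right) \sqrt{-10} \left(- \frac{1}{21}\right) = - 74 i \sqrt{10} \left(- \frac{1}{21}\right) = - 74 \left(- \frac{i \sqrt{10}}{21}\right) = \frac{74 i \sqrt{10}}{21}$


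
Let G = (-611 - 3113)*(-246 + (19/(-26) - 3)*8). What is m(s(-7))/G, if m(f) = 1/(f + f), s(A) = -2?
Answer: -13/53417056 ≈ -2.4337e-7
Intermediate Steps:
m(f) = 1/(2*f)
G = 13354264/13 (G = -3724*(-246 + (19*(-1/26) - 3)*8) = -3724*(-246 + (-19/26 - 3)*8) = -3724*(-246 - 97/26*8) = -3724*(-246 - 388/13) = -3724*(-3586/13) = 13354264/13 ≈ 1.0273e+6)
m(s(-7))/G = ((½)/(-2))/(13354264/13) = ((½)*(-½))*(13/13354264) = -¼*13/13354264 = -13/53417056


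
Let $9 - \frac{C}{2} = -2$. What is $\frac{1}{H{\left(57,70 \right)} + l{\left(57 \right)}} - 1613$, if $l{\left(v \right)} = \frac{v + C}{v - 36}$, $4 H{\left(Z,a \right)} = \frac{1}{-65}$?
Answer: $- \frac{33091687}{20519} \approx -1612.7$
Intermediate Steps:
$C = 22$ ($C = 18 - -4 = 18 + 4 = 22$)
$H{\left(Z,a \right)} = - \frac{1}{260}$ ($H{\left(Z,a \right)} = \frac{1}{4 \left(-65\right)} = \frac{1}{4} \left(- \frac{1}{65}\right) = - \frac{1}{260}$)
$l{\left(v \right)} = \frac{22 + v}{-36 + v}$ ($l{\left(v \right)} = \frac{v + 22}{v - 36} = \frac{22 + v}{-36 + v}$)
$\frac{1}{H{\left(57,70 \right)} + l{\left(57 \right)}} - 1613 = \frac{1}{- \frac{1}{260} + \frac{22 + 57}{-36 + 57}} - 1613 = \frac{1}{- \frac{1}{260} + \frac{1}{21} \cdot 79} - 1613 = \frac{1}{- \frac{1}{260} + \frac{79}{21}} - 1613 = \frac{1}{\frac{20519}{5460}} - 1613 = \frac{5460}{20519} - 1613 = - \frac{33091687}{20519}$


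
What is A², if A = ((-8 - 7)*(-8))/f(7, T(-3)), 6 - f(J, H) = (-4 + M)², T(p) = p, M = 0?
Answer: 144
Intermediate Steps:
f(J, H) = -10 (f(J, H) = 6 - (-4 + 0)² = 6 - 1*(-4)² = 6 - 1*16 = 6 - 16 = -10)
A = -12 (A = ((-8 - 7)*(-8))/(-10) = -15*(-8)*(-⅒) = 120*(-⅒) = -12)
A² = (-12)² = 144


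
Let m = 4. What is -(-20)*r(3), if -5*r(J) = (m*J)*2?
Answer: -96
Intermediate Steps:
r(J) = -8*J/5 (r(J) = -4*J*2/5 = -8*J/5)
-(-20)*r(3) = -(-20)*(-8/5*3) = -(-20)*(-24)/5 = -1*96 = -96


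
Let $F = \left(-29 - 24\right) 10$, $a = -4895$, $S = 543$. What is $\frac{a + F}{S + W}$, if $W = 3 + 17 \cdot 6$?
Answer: $- \frac{5425}{648} \approx -8.3719$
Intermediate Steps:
$F = -530$ ($F = \left(-53\right) 10 = -530$)
$W = 105$ ($W = 3 + 102 = 105$)
$\frac{a + F}{S + W} = \frac{-4895 - 530}{543 + 105} = - \frac{5425}{648}$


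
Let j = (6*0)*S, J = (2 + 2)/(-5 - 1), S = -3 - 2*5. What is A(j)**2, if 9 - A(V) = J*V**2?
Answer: 81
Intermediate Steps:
S = -13 (S = -3 - 10 = -13)
J = -2/3 (J = 4/(-6) = 4*(-1/6) = -2/3 ≈ -0.66667)
j = 0 (j = (6*0)*(-13) = 0*(-13) = 0)
A(V) = 9 + 2*V**2/3 (A(V) = 9 - (-2)*V**2/3 = 9 + 2*V**2/3)
A(j)**2 = (9 + (2/3)*0**2)**2 = (9 + (2/3)*0)**2 = (9 + 0)**2 = 9**2 = 81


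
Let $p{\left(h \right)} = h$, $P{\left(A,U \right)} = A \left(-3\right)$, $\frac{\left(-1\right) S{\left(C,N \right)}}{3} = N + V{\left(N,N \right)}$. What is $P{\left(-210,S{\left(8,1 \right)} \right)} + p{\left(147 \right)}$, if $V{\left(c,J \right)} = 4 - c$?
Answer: $777$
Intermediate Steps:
$S{\left(C,N \right)} = -12$ ($S{\left(C,N \right)} = - 3 \left(N - \left(-4 + N\right)\right) = \left(-3\right) 4 = -12$)
$P{\left(A,U \right)} = - 3 A$
$P{\left(-210,S{\left(8,1 \right)} \right)} + p{\left(147 \right)} = \left(-3\right) \left(-210\right) + 147 = 630 + 147 = 777$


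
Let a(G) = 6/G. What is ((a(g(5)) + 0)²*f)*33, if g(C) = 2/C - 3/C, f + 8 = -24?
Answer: -950400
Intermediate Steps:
f = -32 (f = -8 - 24 = -32)
g(C) = -1/C
((a(g(5)) + 0)²*f)*33 = ((6/((-1/5)) + 0)²*(-32))*33 = ((6/((-1*⅕)) + 0)²*(-32))*33 = ((6/(-⅕) + 0)²*(-32))*33 = ((6*(-5) + 0)²*(-32))*33 = ((-30 + 0)²*(-32))*33 = ((-30)²*(-32))*33 = (900*(-32))*33 = -28800*33 = -950400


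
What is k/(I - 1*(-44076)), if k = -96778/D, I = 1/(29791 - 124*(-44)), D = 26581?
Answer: -41098002/497528033411 ≈ -8.2604e-5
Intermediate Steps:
I = 1/35247 (I = 1/(29791 + 5456) = 1/35247 ≈ 2.8371e-5)
k = -96778/26581 ≈ -3.6409
k/(I - 1*(-44076)) = -96778/(26581*(1/35247 - 1*(-44076))) = -96778/(26581*(1/35247 + 44076)) = -96778/(26581*1553546773/35247) = -96778/26581*35247/1553546773 = -41098002/497528033411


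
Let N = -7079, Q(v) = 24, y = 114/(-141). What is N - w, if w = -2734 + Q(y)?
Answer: -4369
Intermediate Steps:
y = -38/47 (y = 114*(-1/141) = -38/47 ≈ -0.80851)
w = -2710 (w = -2734 + 24 = -2710)
N - w = -7079 - 1*(-2710) = -7079 + 2710 = -4369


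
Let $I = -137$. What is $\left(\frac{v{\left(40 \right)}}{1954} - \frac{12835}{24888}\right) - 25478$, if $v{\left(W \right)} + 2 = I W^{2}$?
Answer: $- \frac{36603090283}{1430328} \approx -25591.0$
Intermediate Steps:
$v{\left(W \right)} = -2 - 137 W^{2}$
$\left(\frac{v{\left(40 \right)}}{1954} - \frac{12835}{24888}\right) - 25478 = \left(\frac{-2 - 137 \cdot 40^{2}}{1954} - \frac{12835}{24888}\right) - 25478 = \left(\left(-2 - 219200\right) \frac{1}{1954} - \frac{755}{1464}\right) - 25478 = \left(\left(-219202\right) \frac{1}{1954} - \frac{755}{1464}\right) - 25478 = \left(- \frac{109601}{977} - \frac{755}{1464}\right) - 25478 = - \frac{161193499}{1430328} - 25478 = - \frac{36603090283}{1430328}$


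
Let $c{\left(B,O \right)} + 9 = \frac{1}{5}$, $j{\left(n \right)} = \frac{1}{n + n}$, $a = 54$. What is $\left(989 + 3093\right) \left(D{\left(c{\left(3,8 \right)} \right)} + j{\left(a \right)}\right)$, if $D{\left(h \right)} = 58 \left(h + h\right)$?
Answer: $- \frac{1125054307}{270} \approx -4.1669 \cdot 10^{6}$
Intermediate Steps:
$j{\left(n \right)} = \frac{1}{2 n}$
$c{\left(B,O \right)} = - \frac{44}{5}$ ($c{\left(B,O \right)} = -9 + \frac{1}{5} = - \frac{44}{5}$)
$D{\left(h \right)} = 116 h$ ($D{\left(h \right)} = 58 \cdot 2 h = 116 h$)
$\left(989 + 3093\right) \left(D{\left(c{\left(3,8 \right)} \right)} + j{\left(a \right)}\right) = \left(989 + 3093\right) \left(116 \left(- \frac{44}{5}\right) + \frac{1}{2 \cdot 54}\right) = 4082 \left(- \frac{5104}{5} + \frac{1}{2} \cdot \frac{1}{54}\right) = 4082 \left(- \frac{5104}{5} + \frac{1}{108}\right) = 4082 \left(- \frac{551227}{540}\right) = - \frac{1125054307}{270}$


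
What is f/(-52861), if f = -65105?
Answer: 65105/52861 ≈ 1.2316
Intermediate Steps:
f/(-52861) = -65105/(-52861) = -65105*(-1/52861) = 65105/52861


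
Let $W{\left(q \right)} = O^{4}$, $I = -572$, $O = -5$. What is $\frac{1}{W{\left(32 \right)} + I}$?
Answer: $\frac{1}{53} \approx 0.018868$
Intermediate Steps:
$W{\left(q \right)} = 625$ ($W{\left(q \right)} = \left(-5\right)^{4} = 625$)
$\frac{1}{W{\left(32 \right)} + I} = \frac{1}{625 - 572} = \frac{1}{53}$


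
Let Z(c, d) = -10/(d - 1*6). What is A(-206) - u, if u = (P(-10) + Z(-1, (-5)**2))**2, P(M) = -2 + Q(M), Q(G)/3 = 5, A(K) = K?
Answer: -130535/361 ≈ -361.59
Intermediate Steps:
Q(G) = 15 (Q(G) = 3*5 = 15)
Z(c, d) = -10/(-6 + d) (Z(c, d) = -10/(d - 6) = -10/(-6 + d))
P(M) = 13 (P(M) = -2 + 15 = 13)
u = 56169/361 (u = (13 - 10/(-6 + (-5)**2))**2 = (13 - 10/(-6 + 25))**2 = (13 - 10/19)**2 = (237/19)**2 = 56169/361 ≈ 155.59)
A(-206) - u = -206 - 1*56169/361 = -206 - 56169/361 = -130535/361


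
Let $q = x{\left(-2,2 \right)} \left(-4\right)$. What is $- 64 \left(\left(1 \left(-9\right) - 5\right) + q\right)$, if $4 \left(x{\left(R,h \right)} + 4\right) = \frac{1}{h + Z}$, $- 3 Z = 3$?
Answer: $-64$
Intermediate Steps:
$Z = -1$ ($Z = \left(- \frac{1}{3}\right) 3 = -1$)
$x{\left(R,h \right)} = -4 + \frac{1}{4 \left(-1 + h\right)}$ ($x{\left(R,h \right)} = -4 + \frac{1}{4 \left(h - 1\right)} = -4 + \frac{1}{4 \left(-1 + h\right)}$)
$q = 15$ ($q = \frac{17 - 32}{4 \left(-1 + 2\right)} \left(-4\right) = \frac{17 - 32}{4 \cdot 1} \left(-4\right) = \frac{1}{4} \cdot 1 \left(-15\right) \left(-4\right) = \left(- \frac{15}{4}\right) \left(-4\right) = 15$)
$- 64 \left(\left(1 \left(-9\right) - 5\right) + q\right) = - 64 \left(\left(1 \left(-9\right) - 5\right) + 15\right) = - 64 \left(\left(-9 - 5\right) + 15\right) = - 64 \left(-14 + 15\right) = \left(-64\right) 1 = -64$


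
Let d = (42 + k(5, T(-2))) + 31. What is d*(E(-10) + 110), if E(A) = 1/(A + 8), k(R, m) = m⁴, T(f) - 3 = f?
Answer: 8103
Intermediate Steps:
T(f) = 3 + f
d = 74 (d = (42 + (3 - 2)⁴) + 31 = (42 + 1⁴) + 31 = (42 + 1) + 31 = 43 + 31 = 74)
E(A) = 1/(8 + A)
d*(E(-10) + 110) = 74*(1/(8 - 10) + 110) = 74*(1/(-2) + 110) = 74*(-½ + 110) = 74*(219/2) = 8103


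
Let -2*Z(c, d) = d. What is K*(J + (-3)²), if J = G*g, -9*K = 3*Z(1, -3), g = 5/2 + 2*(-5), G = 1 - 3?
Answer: -12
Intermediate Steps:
Z(c, d) = -d/2
G = -2
g = -15/2 (g = 5*(½) - 10 = 5/2 - 10 = -15/2 ≈ -7.5000)
K = -½ (K = -(-½*(-3))/3 = -3/(3*2) = -⅑*9/2 = -½ ≈ -0.50000)
J = 15 (J = -2*(-15/2) = 15)
K*(J + (-3)²) = -(15 + (-3)²)/2 = -(15 + 9)/2 = -½*24 = -12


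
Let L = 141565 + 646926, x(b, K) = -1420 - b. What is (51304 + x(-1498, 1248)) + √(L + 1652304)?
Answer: 51382 + √2440795 ≈ 52944.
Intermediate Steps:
L = 788491
(51304 + x(-1498, 1248)) + √(L + 1652304) = (51304 + (-1420 - 1*(-1498))) + √(788491 + 1652304) = (51304 + (-1420 + 1498)) + √2440795 = (51304 + 78) + √2440795 = 51382 + √2440795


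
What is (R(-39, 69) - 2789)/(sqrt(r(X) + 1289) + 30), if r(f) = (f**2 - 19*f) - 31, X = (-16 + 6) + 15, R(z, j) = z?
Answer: 3535/12 - 707*sqrt(33)/12 ≈ -43.867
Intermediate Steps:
X = 5 (X = -10 + 15 = 5)
r(f) = -31 + f**2 - 19*f
(R(-39, 69) - 2789)/(sqrt(r(X) + 1289) + 30) = (-39 - 2789)/(sqrt((-31 + 5**2 - 19*5) + 1289) + 30) = -2828/(sqrt((-31 + 25 - 95) + 1289) + 30) = -2828/(sqrt(-101 + 1289) + 30) = -2828/(sqrt(1188) + 30) = -2828/(6*sqrt(33) + 30) = -2828/(30 + 6*sqrt(33))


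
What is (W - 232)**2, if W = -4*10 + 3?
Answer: 72361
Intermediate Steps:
W = -37 (W = -40 + 3 = -37)
(W - 232)**2 = (-37 - 232)**2 = (-269)**2 = 72361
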